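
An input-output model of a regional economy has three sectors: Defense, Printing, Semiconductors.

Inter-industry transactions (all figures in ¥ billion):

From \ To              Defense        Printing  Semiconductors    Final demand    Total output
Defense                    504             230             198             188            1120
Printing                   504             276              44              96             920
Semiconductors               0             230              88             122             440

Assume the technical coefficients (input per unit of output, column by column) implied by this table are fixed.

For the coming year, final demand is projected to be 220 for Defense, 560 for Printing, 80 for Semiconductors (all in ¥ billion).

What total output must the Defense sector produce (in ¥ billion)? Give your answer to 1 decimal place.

Technical coefficients a_ij = z_ij / X_j:
  a_11 = 504/1120 = 0.45, a_21 = 504/1120 = 0.45, a_31 = 0/1120 = 0.00
  a_12 = 230/920 = 0.25, a_22 = 276/920 = 0.30, a_32 = 230/920 = 0.25
  a_13 = 198/440 = 0.45, a_23 = 44/440 = 0.10, a_33 = 88/440 = 0.20
I − A =
  [   0.55    -0.25    -0.45]
  [  -0.45     0.70    -0.10]
  [   0.00    -0.25     0.80]
Cofactors of I−A, C_ij = (−1)^(i+j)·(minor ij) (rows/columns in the sector order above):
  C_11 = (0.70)(0.80) − (-0.10)(-0.25) = 0.5350
  C_12 = −[(-0.45)(0.80) − (-0.10)(0.00)] = 0.3600
  C_13 = (-0.45)(-0.25) − (0.70)(0.00) = 0.1125
  C_21 = −[(-0.25)(0.80) − (-0.45)(-0.25)] = 0.3125
  C_22 = (0.55)(0.80) − (-0.45)(0.00) = 0.4400
  C_23 = −[(0.55)(-0.25) − (-0.25)(0.00)] = 0.1375
  C_31 = (-0.25)(-0.10) − (-0.45)(0.70) = 0.3400
  C_32 = −[(0.55)(-0.10) − (-0.45)(-0.45)] = 0.2575
  C_33 = (0.55)(0.70) − (-0.25)(-0.45) = 0.2725
det(I−A) = Σ_j (I−A)_1j·C_1j = (0.55)(0.5350) + (-0.25)(0.3600) + (-0.45)(0.1125) = 0.153625
adj(I−A) = Cᵀ =
  [ 0.5350   0.3125   0.3400]
  [ 0.3600   0.4400   0.2575]
  [ 0.1125   0.1375   0.2725]
(I − A)⁻¹ = adj(I−A) / det(I−A) ≈
  [   3.4825     2.0342     2.2132]
  [   2.3434     2.8641     1.6762]
  [   0.7323     0.8950     1.7738]
x = (I − A)⁻¹ d = adj(I−A)·d / det(I−A), with det(I−A) = 0.153625:
  x_1 = (0.5350·220 + 0.3125·560 + 0.3400·80) / 0.153625 = 319.90 / 0.153625 ≈ 2082.3
  x_2 = (0.3600·220 + 0.4400·560 + 0.2575·80) / 0.153625 = 346.20 / 0.153625 ≈ 2253.5
  x_3 = (0.1125·220 + 0.1375·560 + 0.2725·80) / 0.153625 = 123.55 / 0.153625 ≈ 804.2

x_1 = 2082.3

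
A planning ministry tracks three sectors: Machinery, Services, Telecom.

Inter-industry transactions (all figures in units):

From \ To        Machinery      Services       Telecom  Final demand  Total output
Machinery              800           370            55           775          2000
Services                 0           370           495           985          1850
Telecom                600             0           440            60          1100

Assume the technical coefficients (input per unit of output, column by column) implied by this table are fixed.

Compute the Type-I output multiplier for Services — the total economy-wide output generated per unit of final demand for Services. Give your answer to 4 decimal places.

m_S = 2.1084

Technical coefficients a_ij = z_ij / X_j:
  a_MM = 800/2000 = 0.40, a_SM = 0/2000 = 0.00, a_TM = 600/2000 = 0.30
  a_MS = 370/1850 = 0.20, a_SS = 370/1850 = 0.20, a_TS = 0/1850 = 0.00
  a_MT = 55/1100 = 0.05, a_ST = 495/1100 = 0.45, a_TT = 440/1100 = 0.40
I − A =
  [   0.60    -0.20    -0.05]
  [   0.00     0.80    -0.45]
  [  -0.30     0.00     0.60]
Cofactors of I−A, C_ij = (−1)^(i+j)·(minor ij) (rows/columns in the sector order above):
  C_11 = (0.80)(0.60) − (-0.45)(0.00) = 0.4800
  C_12 = −[(0.00)(0.60) − (-0.45)(-0.30)] = 0.1350
  C_13 = (0.00)(0.00) − (0.80)(-0.30) = 0.2400
  C_21 = −[(-0.20)(0.60) − (-0.05)(0.00)] = 0.1200
  C_22 = (0.60)(0.60) − (-0.05)(-0.30) = 0.3450
  C_23 = −[(0.60)(0.00) − (-0.20)(-0.30)] = 0.0600
  C_31 = (-0.20)(-0.45) − (-0.05)(0.80) = 0.1300
  C_32 = −[(0.60)(-0.45) − (-0.05)(0.00)] = 0.2700
  C_33 = (0.60)(0.80) − (-0.20)(0.00) = 0.4800
det(I−A) = Σ_j (I−A)_1j·C_1j = (0.60)(0.4800) + (-0.20)(0.1350) + (-0.05)(0.2400) = 0.2490
adj(I−A) = Cᵀ =
  [ 0.4800   0.1200   0.1300]
  [ 0.1350   0.3450   0.2700]
  [ 0.2400   0.0600   0.4800]
(I − A)⁻¹ = adj(I−A) / det(I−A) ≈
  [   1.92771     0.48193     0.52209]
  [   0.54217     1.38554     1.08434]
  [   0.96386     0.24096     1.92771]
The output multiplier for sector j is the column-j sum of the Leontief inverse (I − A)⁻¹ = adj(I−A) / det(I−A).
Column S of adj(I−A): (0.1200, 0.3450, 0.0600); det(I−A) = 0.2490.
m_S = (0.1200 + 0.3450 + 0.0600) / 0.2490 = 0.525 / 0.2490 ≈ 2.1084.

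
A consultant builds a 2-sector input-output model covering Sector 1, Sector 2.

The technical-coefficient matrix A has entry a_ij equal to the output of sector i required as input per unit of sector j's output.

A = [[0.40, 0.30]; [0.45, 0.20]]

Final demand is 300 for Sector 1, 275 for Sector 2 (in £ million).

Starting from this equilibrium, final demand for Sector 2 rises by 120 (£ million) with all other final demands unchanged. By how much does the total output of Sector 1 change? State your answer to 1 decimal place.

Δx_1 = 104.3

I − A =
  [   0.60    -0.30]
  [  -0.45     0.80]
det(I−A) = (0.60)(0.80) − (-0.30)(-0.45) = 0.3450
adj(I−A) = [[0.80, 0.30], [0.45, 0.60]]
(I − A)⁻¹ = adj(I−A) / det(I−A) ≈
  [   2.3188     0.8696]
  [   1.3043     1.7391]
Δx = (I − A)⁻¹ Δd with Δd having +120 in the Sector 2 component and 0 elsewhere.
So Δx_1 = L_12 · (+120), where L_12 = adj(I−A)_12 / det(I−A) = 0.30 / 0.3450.
Δx_1 = 0.30 × (+120) / 0.3450 = 36.00 / 0.3450 ≈ 104.3.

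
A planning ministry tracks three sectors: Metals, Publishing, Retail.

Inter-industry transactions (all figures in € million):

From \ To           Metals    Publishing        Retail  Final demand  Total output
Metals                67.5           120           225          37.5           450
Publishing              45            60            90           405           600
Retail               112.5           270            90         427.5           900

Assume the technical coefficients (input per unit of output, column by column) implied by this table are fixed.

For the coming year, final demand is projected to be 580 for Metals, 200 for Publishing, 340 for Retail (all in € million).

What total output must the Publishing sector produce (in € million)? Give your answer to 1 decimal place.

Technical coefficients a_ij = z_ij / X_j:
  a_MM = 67.5/450 = 0.15, a_PM = 45/450 = 0.10, a_RM = 112.5/450 = 0.25
  a_MP = 120/600 = 0.20, a_PP = 60/600 = 0.10, a_RP = 270/600 = 0.45
  a_MR = 225/900 = 0.25, a_PR = 90/900 = 0.10, a_RR = 90/900 = 0.10
I − A =
  [   0.85    -0.20    -0.25]
  [  -0.10     0.90    -0.10]
  [  -0.25    -0.45     0.90]
Cofactors of I−A, C_ij = (−1)^(i+j)·(minor ij) (rows/columns in the sector order above):
  C_11 = (0.90)(0.90) − (-0.10)(-0.45) = 0.7650
  C_12 = −[(-0.10)(0.90) − (-0.10)(-0.25)] = 0.1150
  C_13 = (-0.10)(-0.45) − (0.90)(-0.25) = 0.2700
  C_21 = −[(-0.20)(0.90) − (-0.25)(-0.45)] = 0.2925
  C_22 = (0.85)(0.90) − (-0.25)(-0.25) = 0.7025
  C_23 = −[(0.85)(-0.45) − (-0.20)(-0.25)] = 0.4325
  C_31 = (-0.20)(-0.10) − (-0.25)(0.90) = 0.2450
  C_32 = −[(0.85)(-0.10) − (-0.25)(-0.10)] = 0.1100
  C_33 = (0.85)(0.90) − (-0.20)(-0.10) = 0.7450
det(I−A) = Σ_j (I−A)_1j·C_1j = (0.85)(0.7650) + (-0.20)(0.1150) + (-0.25)(0.2700) = 0.55975
adj(I−A) = Cᵀ =
  [ 0.7650   0.2925   0.2450]
  [ 0.1150   0.7025   0.1100]
  [ 0.2700   0.4325   0.7450]
(I − A)⁻¹ = adj(I−A) / det(I−A) ≈
  [   1.3667     0.5226     0.4377]
  [   0.2054     1.2550     0.1965]
  [   0.4824     0.7727     1.3310]
x = (I − A)⁻¹ d = adj(I−A)·d / det(I−A), with det(I−A) = 0.55975:
  x_M = (0.7650·580 + 0.2925·200 + 0.2450·340) / 0.55975 = 585.50 / 0.55975 ≈ 1046.0
  x_P = (0.1150·580 + 0.7025·200 + 0.1100·340) / 0.55975 = 244.60 / 0.55975 ≈ 437.0
  x_R = (0.2700·580 + 0.4325·200 + 0.7450·340) / 0.55975 = 496.40 / 0.55975 ≈ 886.8

x_P = 437.0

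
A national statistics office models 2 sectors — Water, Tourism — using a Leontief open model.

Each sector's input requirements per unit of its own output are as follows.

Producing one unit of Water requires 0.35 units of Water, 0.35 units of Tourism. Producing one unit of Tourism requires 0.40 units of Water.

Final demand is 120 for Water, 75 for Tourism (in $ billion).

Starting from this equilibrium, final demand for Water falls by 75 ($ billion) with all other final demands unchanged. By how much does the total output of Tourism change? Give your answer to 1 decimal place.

I − A =
  [   0.65    -0.40]
  [  -0.35     1.00]
det(I−A) = (0.65)(1.00) − (-0.40)(-0.35) = 0.5100
adj(I−A) = [[1.00, 0.40], [0.35, 0.65]]
(I − A)⁻¹ = adj(I−A) / det(I−A) ≈
  [   1.9608     0.7843]
  [   0.6863     1.2745]
Δx = (I − A)⁻¹ Δd with Δd having -75 in the Water component and 0 elsewhere.
So Δx_2 = L_21 · (-75), where L_21 = adj(I−A)_21 / det(I−A) = 0.35 / 0.5100.
Δx_2 = 0.35 × (-75) / 0.5100 = -26.25 / 0.5100 ≈ -51.5.

Δx_2 = -51.5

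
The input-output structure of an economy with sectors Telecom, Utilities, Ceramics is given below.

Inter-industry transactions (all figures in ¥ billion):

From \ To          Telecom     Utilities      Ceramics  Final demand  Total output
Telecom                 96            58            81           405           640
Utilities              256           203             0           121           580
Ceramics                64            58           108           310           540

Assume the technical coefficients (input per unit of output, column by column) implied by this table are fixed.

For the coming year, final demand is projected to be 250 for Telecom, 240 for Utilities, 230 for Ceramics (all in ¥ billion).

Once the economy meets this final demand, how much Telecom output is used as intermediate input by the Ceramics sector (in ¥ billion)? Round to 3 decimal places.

Technical coefficients a_ij = z_ij / X_j:
  a_TT = 96/640 = 0.15, a_UT = 256/640 = 0.40, a_CT = 64/640 = 0.10
  a_TU = 58/580 = 0.10, a_UU = 203/580 = 0.35, a_CU = 58/580 = 0.10
  a_TC = 81/540 = 0.15, a_UC = 0/540 = 0.00, a_CC = 108/540 = 0.20
I − A =
  [   0.85    -0.10    -0.15]
  [  -0.40     0.65     0.00]
  [  -0.10    -0.10     0.80]
Cofactors of I−A, C_ij = (−1)^(i+j)·(minor ij) (rows/columns in the sector order above):
  C_11 = (0.65)(0.80) − (0.00)(-0.10) = 0.5200
  C_12 = −[(-0.40)(0.80) − (0.00)(-0.10)] = 0.3200
  C_13 = (-0.40)(-0.10) − (0.65)(-0.10) = 0.1050
  C_21 = −[(-0.10)(0.80) − (-0.15)(-0.10)] = 0.0950
  C_22 = (0.85)(0.80) − (-0.15)(-0.10) = 0.6650
  C_23 = −[(0.85)(-0.10) − (-0.10)(-0.10)] = 0.0950
  C_31 = (-0.10)(0.00) − (-0.15)(0.65) = 0.0975
  C_32 = −[(0.85)(0.00) − (-0.15)(-0.40)] = 0.0600
  C_33 = (0.85)(0.65) − (-0.10)(-0.40) = 0.5125
det(I−A) = Σ_j (I−A)_1j·C_1j = (0.85)(0.5200) + (-0.10)(0.3200) + (-0.15)(0.1050) = 0.39425
adj(I−A) = Cᵀ =
  [ 0.5200   0.0950   0.0975]
  [ 0.3200   0.6650   0.0600]
  [ 0.1050   0.0950   0.5125]
(I − A)⁻¹ = adj(I−A) / det(I−A) ≈
  [   1.3190     0.2410     0.2473]
  [   0.8117     1.6867     0.1522]
  [   0.2663     0.2410     1.2999]
First solve x = (I − A)⁻¹ d = adj(I−A)·d / det(I−A); in particular x_C = (0.1050·250 + 0.0950·240 + 0.5125·230) / 0.39425 = 166.925 / 0.39425 ≈ 423.39886.
Intermediate flow from T to C: z_TC = a_TC · x_C = 0.15 × 166.925 / 0.39425 = 25.03875 / 0.39425 ≈ 63.510.

z_TC = 63.510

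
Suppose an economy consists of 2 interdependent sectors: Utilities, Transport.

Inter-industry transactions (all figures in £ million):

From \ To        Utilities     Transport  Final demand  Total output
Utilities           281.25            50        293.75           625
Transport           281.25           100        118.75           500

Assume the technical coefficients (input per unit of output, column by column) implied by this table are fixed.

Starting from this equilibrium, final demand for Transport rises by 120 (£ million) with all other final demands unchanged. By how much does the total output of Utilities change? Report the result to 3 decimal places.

Δx_U = 30.380

Technical coefficients a_ij = z_ij / X_j:
  a_UU = 281.25/625 = 0.45, a_TU = 281.25/625 = 0.45
  a_UT = 50/500 = 0.10, a_TT = 100/500 = 0.20
I − A =
  [   0.55    -0.10]
  [  -0.45     0.80]
det(I−A) = (0.55)(0.80) − (-0.10)(-0.45) = 0.3950
adj(I−A) = [[0.80, 0.10], [0.45, 0.55]]
(I − A)⁻¹ = adj(I−A) / det(I−A) ≈
  [   2.0253     0.2532]
  [   1.1392     1.3924]
Δx = (I − A)⁻¹ Δd with Δd having +120 in the Transport component and 0 elsewhere.
So Δx_U = L_UT · (+120), where L_UT = adj(I−A)_UT / det(I−A) = 0.10 / 0.3950.
Δx_U = 0.10 × (+120) / 0.3950 = 12.00 / 0.3950 ≈ 30.380.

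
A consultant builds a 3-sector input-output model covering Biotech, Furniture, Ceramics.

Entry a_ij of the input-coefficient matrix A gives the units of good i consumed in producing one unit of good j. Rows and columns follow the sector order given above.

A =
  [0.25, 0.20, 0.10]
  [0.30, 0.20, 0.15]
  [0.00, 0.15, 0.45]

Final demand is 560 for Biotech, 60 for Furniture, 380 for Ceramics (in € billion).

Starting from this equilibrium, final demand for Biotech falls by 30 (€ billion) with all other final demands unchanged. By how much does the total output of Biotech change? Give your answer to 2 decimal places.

I − A =
  [   0.75    -0.20    -0.10]
  [  -0.30     0.80    -0.15]
  [   0.00    -0.15     0.55]
Cofactors of I−A, C_ij = (−1)^(i+j)·(minor ij) (rows/columns in the sector order above):
  C_11 = (0.80)(0.55) − (-0.15)(-0.15) = 0.4175
  C_12 = −[(-0.30)(0.55) − (-0.15)(0.00)] = 0.1650
  C_13 = (-0.30)(-0.15) − (0.80)(0.00) = 0.0450
  C_21 = −[(-0.20)(0.55) − (-0.10)(-0.15)] = 0.1250
  C_22 = (0.75)(0.55) − (-0.10)(0.00) = 0.4125
  C_23 = −[(0.75)(-0.15) − (-0.20)(0.00)] = 0.1125
  C_31 = (-0.20)(-0.15) − (-0.10)(0.80) = 0.1100
  C_32 = −[(0.75)(-0.15) − (-0.10)(-0.30)] = 0.1425
  C_33 = (0.75)(0.80) − (-0.20)(-0.30) = 0.5400
det(I−A) = Σ_j (I−A)_1j·C_1j = (0.75)(0.4175) + (-0.20)(0.1650) + (-0.10)(0.0450) = 0.275625
adj(I−A) = Cᵀ =
  [ 0.4175   0.1250   0.1100]
  [ 0.1650   0.4125   0.1425]
  [ 0.0450   0.1125   0.5400]
(I − A)⁻¹ = adj(I−A) / det(I−A) ≈
  [   1.5147     0.4535     0.3991]
  [   0.5986     1.4966     0.5170]
  [   0.1633     0.4082     1.9592]
Δx = (I − A)⁻¹ Δd with Δd having -30 in the Biotech component and 0 elsewhere.
So Δx_B = L_BB · (-30), where L_BB = adj(I−A)_BB / det(I−A) = 0.4175 / 0.275625.
Δx_B = 0.4175 × (-30) / 0.275625 = -12.525 / 0.275625 ≈ -45.44.

Δx_B = -45.44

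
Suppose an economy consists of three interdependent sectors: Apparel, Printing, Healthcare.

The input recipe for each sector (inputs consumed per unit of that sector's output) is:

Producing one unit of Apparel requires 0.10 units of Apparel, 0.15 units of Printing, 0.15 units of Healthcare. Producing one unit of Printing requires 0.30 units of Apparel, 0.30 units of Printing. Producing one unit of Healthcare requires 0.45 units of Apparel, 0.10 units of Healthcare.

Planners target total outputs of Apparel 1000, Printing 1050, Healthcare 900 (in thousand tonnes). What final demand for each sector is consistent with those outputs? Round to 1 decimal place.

d_1 = 180.0, d_2 = 585.0, d_3 = 660.0

I − A =
  [   0.90    -0.30    -0.45]
  [  -0.15     0.70     0.00]
  [  -0.15     0.00     0.90]
d = (I − A) x:
  d_1 = (+0.90)·1000 + (-0.30)·1050 + (-0.45)·900 = 180.0
  d_2 = (-0.15)·1000 + (+0.70)·1050 + (+0.00)·900 = 585.0
  d_3 = (-0.15)·1000 + (+0.00)·1050 + (+0.90)·900 = 660.0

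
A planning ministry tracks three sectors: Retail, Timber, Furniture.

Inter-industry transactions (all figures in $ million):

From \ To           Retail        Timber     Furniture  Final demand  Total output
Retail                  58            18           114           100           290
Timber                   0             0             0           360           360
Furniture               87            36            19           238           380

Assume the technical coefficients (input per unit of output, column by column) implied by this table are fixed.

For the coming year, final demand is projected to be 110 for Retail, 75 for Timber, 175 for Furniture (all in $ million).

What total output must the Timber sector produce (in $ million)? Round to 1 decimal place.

Technical coefficients a_ij = z_ij / X_j:
  a_11 = 58/290 = 0.20, a_21 = 0/290 = 0.00, a_31 = 87/290 = 0.30
  a_12 = 18/360 = 0.05, a_22 = 0/360 = 0.00, a_32 = 36/360 = 0.10
  a_13 = 114/380 = 0.30, a_23 = 0/380 = 0.00, a_33 = 19/380 = 0.05
I − A =
  [   0.80    -0.05    -0.30]
  [   0.00     1.00     0.00]
  [  -0.30    -0.10     0.95]
Cofactors of I−A, C_ij = (−1)^(i+j)·(minor ij) (rows/columns in the sector order above):
  C_11 = (1.00)(0.95) − (0.00)(-0.10) = 0.9500
  C_12 = −[(0.00)(0.95) − (0.00)(-0.30)] = 0.0000
  C_13 = (0.00)(-0.10) − (1.00)(-0.30) = 0.3000
  C_21 = −[(-0.05)(0.95) − (-0.30)(-0.10)] = 0.0775
  C_22 = (0.80)(0.95) − (-0.30)(-0.30) = 0.6700
  C_23 = −[(0.80)(-0.10) − (-0.05)(-0.30)] = 0.0950
  C_31 = (-0.05)(0.00) − (-0.30)(1.00) = 0.3000
  C_32 = −[(0.80)(0.00) − (-0.30)(0.00)] = 0.0000
  C_33 = (0.80)(1.00) − (-0.05)(0.00) = 0.8000
det(I−A) = Σ_j (I−A)_1j·C_1j = (0.80)(0.9500) + (-0.05)(0.0000) + (-0.30)(0.3000) = 0.6700
adj(I−A) = Cᵀ =
  [ 0.9500   0.0775   0.3000]
  [ 0.0000   0.6700   0.0000]
  [ 0.3000   0.0950   0.8000]
(I − A)⁻¹ = adj(I−A) / det(I−A) ≈
  [   1.4179     0.1157     0.4478]
  [   0.0000     1.0000     0.0000]
  [   0.4478     0.1418     1.1940]
x = (I − A)⁻¹ d = adj(I−A)·d / det(I−A), with det(I−A) = 0.6700:
  x_1 = (0.9500·110 + 0.0775·75 + 0.3000·175) / 0.6700 = 162.8125 / 0.6700 ≈ 243.0
  x_2 = (0.0000·110 + 0.6700·75 + 0.0000·175) / 0.6700 = 50.25 / 0.6700 = 75.0
  x_3 = (0.3000·110 + 0.0950·75 + 0.8000·175) / 0.6700 = 180.125 / 0.6700 ≈ 268.8

x_2 = 75.0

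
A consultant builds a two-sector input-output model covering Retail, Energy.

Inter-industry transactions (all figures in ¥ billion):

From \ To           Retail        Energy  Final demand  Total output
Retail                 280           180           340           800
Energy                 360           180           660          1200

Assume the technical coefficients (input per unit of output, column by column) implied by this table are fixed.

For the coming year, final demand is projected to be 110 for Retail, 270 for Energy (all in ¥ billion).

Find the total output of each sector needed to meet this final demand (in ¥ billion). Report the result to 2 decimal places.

Technical coefficients a_ij = z_ij / X_j:
  a_11 = 280/800 = 0.35, a_21 = 360/800 = 0.45
  a_12 = 180/1200 = 0.15, a_22 = 180/1200 = 0.15
I − A =
  [   0.65    -0.15]
  [  -0.45     0.85]
det(I−A) = (0.65)(0.85) − (-0.15)(-0.45) = 0.4850
adj(I−A) = [[0.85, 0.15], [0.45, 0.65]]
(I − A)⁻¹ = adj(I−A) / det(I−A) ≈
  [   1.7526     0.3093]
  [   0.9278     1.3402]
x = (I − A)⁻¹ d = adj(I−A)·d / det(I−A), with det(I−A) = 0.4850:
  x_1 = (0.85·110 + 0.15·270) / 0.4850 = 134.00 / 0.4850 ≈ 276.29
  x_2 = (0.45·110 + 0.65·270) / 0.4850 = 225.00 / 0.4850 ≈ 463.92

x_1 = 276.29, x_2 = 463.92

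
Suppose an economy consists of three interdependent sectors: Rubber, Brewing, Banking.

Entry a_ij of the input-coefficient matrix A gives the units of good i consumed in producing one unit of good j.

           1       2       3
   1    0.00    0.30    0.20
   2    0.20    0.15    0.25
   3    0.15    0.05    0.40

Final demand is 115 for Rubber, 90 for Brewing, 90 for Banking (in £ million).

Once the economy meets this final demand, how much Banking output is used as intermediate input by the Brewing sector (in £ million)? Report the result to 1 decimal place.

I − A =
  [   1.00    -0.30    -0.20]
  [  -0.20     0.85    -0.25]
  [  -0.15    -0.05     0.60]
Cofactors of I−A, C_ij = (−1)^(i+j)·(minor ij) (rows/columns in the sector order above):
  C_11 = (0.85)(0.60) − (-0.25)(-0.05) = 0.4975
  C_12 = −[(-0.20)(0.60) − (-0.25)(-0.15)] = 0.1575
  C_13 = (-0.20)(-0.05) − (0.85)(-0.15) = 0.1375
  C_21 = −[(-0.30)(0.60) − (-0.20)(-0.05)] = 0.1900
  C_22 = (1.00)(0.60) − (-0.20)(-0.15) = 0.5700
  C_23 = −[(1.00)(-0.05) − (-0.30)(-0.15)] = 0.0950
  C_31 = (-0.30)(-0.25) − (-0.20)(0.85) = 0.2450
  C_32 = −[(1.00)(-0.25) − (-0.20)(-0.20)] = 0.2900
  C_33 = (1.00)(0.85) − (-0.30)(-0.20) = 0.7900
det(I−A) = Σ_j (I−A)_1j·C_1j = (1.00)(0.4975) + (-0.30)(0.1575) + (-0.20)(0.1375) = 0.42275
adj(I−A) = Cᵀ =
  [ 0.4975   0.1900   0.2450]
  [ 0.1575   0.5700   0.2900]
  [ 0.1375   0.0950   0.7900]
(I − A)⁻¹ = adj(I−A) / det(I−A) ≈
  [   1.1768     0.4494     0.5795]
  [   0.3726     1.3483     0.6860]
  [   0.3253     0.2247     1.8687]
First solve x = (I − A)⁻¹ d = adj(I−A)·d / det(I−A); in particular x_2 = (0.1575·115 + 0.5700·90 + 0.2900·90) / 0.42275 = 95.5125 / 0.42275 ≈ 225.931.
Intermediate flow from 3 to 2: z_32 = a_32 · x_2 = 0.05 × 95.5125 / 0.42275 = 4.775625 / 0.42275 ≈ 11.3.

z_32 = 11.3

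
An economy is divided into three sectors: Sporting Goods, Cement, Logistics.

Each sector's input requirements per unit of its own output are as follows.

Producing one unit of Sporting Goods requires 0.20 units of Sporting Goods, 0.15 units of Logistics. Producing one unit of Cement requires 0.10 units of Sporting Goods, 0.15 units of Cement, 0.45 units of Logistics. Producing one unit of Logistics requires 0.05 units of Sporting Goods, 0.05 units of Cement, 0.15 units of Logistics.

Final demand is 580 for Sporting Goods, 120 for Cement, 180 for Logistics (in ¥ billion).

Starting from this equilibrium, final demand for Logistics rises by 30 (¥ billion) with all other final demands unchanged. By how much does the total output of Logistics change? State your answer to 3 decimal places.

I − A =
  [   0.80    -0.10    -0.05]
  [   0.00     0.85    -0.05]
  [  -0.15    -0.45     0.85]
Cofactors of I−A, C_ij = (−1)^(i+j)·(minor ij) (rows/columns in the sector order above):
  C_11 = (0.85)(0.85) − (-0.05)(-0.45) = 0.7000
  C_12 = −[(0.00)(0.85) − (-0.05)(-0.15)] = 0.0075
  C_13 = (0.00)(-0.45) − (0.85)(-0.15) = 0.1275
  C_21 = −[(-0.10)(0.85) − (-0.05)(-0.45)] = 0.1075
  C_22 = (0.80)(0.85) − (-0.05)(-0.15) = 0.6725
  C_23 = −[(0.80)(-0.45) − (-0.10)(-0.15)] = 0.3750
  C_31 = (-0.10)(-0.05) − (-0.05)(0.85) = 0.0475
  C_32 = −[(0.80)(-0.05) − (-0.05)(0.00)] = 0.0400
  C_33 = (0.80)(0.85) − (-0.10)(0.00) = 0.6800
det(I−A) = Σ_j (I−A)_1j·C_1j = (0.80)(0.7000) + (-0.10)(0.0075) + (-0.05)(0.1275) = 0.552875
adj(I−A) = Cᵀ =
  [ 0.7000   0.1075   0.0475]
  [ 0.0075   0.6725   0.0400]
  [ 0.1275   0.3750   0.6800]
(I − A)⁻¹ = adj(I−A) / det(I−A) ≈
  [   1.2661     0.1944     0.0859]
  [   0.0136     1.2164     0.0723]
  [   0.2306     0.6783     1.2299]
Δx = (I − A)⁻¹ Δd with Δd having +30 in the Logistics component and 0 elsewhere.
So Δx_3 = L_33 · (+30), where L_33 = adj(I−A)_33 / det(I−A) = 0.6800 / 0.552875.
Δx_3 = 0.6800 × (+30) / 0.552875 = 20.40 / 0.552875 ≈ 36.898.

Δx_3 = 36.898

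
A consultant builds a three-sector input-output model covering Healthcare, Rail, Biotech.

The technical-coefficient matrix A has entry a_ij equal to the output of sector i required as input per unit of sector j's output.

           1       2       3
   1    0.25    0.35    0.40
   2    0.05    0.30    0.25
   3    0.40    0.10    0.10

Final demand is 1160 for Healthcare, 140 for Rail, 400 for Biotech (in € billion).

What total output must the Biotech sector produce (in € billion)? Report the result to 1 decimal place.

I − A =
  [   0.75    -0.35    -0.40]
  [  -0.05     0.70    -0.25]
  [  -0.40    -0.10     0.90]
Cofactors of I−A, C_ij = (−1)^(i+j)·(minor ij) (rows/columns in the sector order above):
  C_11 = (0.70)(0.90) − (-0.25)(-0.10) = 0.6050
  C_12 = −[(-0.05)(0.90) − (-0.25)(-0.40)] = 0.1450
  C_13 = (-0.05)(-0.10) − (0.70)(-0.40) = 0.2850
  C_21 = −[(-0.35)(0.90) − (-0.40)(-0.10)] = 0.3550
  C_22 = (0.75)(0.90) − (-0.40)(-0.40) = 0.5150
  C_23 = −[(0.75)(-0.10) − (-0.35)(-0.40)] = 0.2150
  C_31 = (-0.35)(-0.25) − (-0.40)(0.70) = 0.3675
  C_32 = −[(0.75)(-0.25) − (-0.40)(-0.05)] = 0.2075
  C_33 = (0.75)(0.70) − (-0.35)(-0.05) = 0.5075
det(I−A) = Σ_j (I−A)_1j·C_1j = (0.75)(0.6050) + (-0.35)(0.1450) + (-0.40)(0.2850) = 0.2890
adj(I−A) = Cᵀ =
  [ 0.6050   0.3550   0.3675]
  [ 0.1450   0.5150   0.2075]
  [ 0.2850   0.2150   0.5075]
(I − A)⁻¹ = adj(I−A) / det(I−A) ≈
  [   2.0934     1.2284     1.2716]
  [   0.5017     1.7820     0.7180]
  [   0.9862     0.7439     1.7561]
x = (I − A)⁻¹ d = adj(I−A)·d / det(I−A), with det(I−A) = 0.2890:
  x_1 = (0.6050·1160 + 0.3550·140 + 0.3675·400) / 0.2890 = 898.50 / 0.2890 ≈ 3109.0
  x_2 = (0.1450·1160 + 0.5150·140 + 0.2075·400) / 0.2890 = 323.30 / 0.2890 ≈ 1118.7
  x_3 = (0.2850·1160 + 0.2150·140 + 0.5075·400) / 0.2890 = 563.70 / 0.2890 ≈ 1950.5

x_3 = 1950.5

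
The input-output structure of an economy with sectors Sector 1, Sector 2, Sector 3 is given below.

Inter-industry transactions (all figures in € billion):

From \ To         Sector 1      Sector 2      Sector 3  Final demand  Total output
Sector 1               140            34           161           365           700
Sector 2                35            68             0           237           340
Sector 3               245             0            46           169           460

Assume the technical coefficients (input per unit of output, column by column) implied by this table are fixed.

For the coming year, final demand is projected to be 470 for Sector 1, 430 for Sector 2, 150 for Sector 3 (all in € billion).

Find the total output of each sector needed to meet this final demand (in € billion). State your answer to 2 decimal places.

x_1 = 885.11, x_2 = 592.82, x_3 = 510.88

Technical coefficients a_ij = z_ij / X_j:
  a_11 = 140/700 = 0.20, a_21 = 35/700 = 0.05, a_31 = 245/700 = 0.35
  a_12 = 34/340 = 0.10, a_22 = 68/340 = 0.20, a_32 = 0/340 = 0.00
  a_13 = 161/460 = 0.35, a_23 = 0/460 = 0.00, a_33 = 46/460 = 0.10
I − A =
  [   0.80    -0.10    -0.35]
  [  -0.05     0.80     0.00]
  [  -0.35     0.00     0.90]
Cofactors of I−A, C_ij = (−1)^(i+j)·(minor ij) (rows/columns in the sector order above):
  C_11 = (0.80)(0.90) − (0.00)(0.00) = 0.7200
  C_12 = −[(-0.05)(0.90) − (0.00)(-0.35)] = 0.0450
  C_13 = (-0.05)(0.00) − (0.80)(-0.35) = 0.2800
  C_21 = −[(-0.10)(0.90) − (-0.35)(0.00)] = 0.0900
  C_22 = (0.80)(0.90) − (-0.35)(-0.35) = 0.5975
  C_23 = −[(0.80)(0.00) − (-0.10)(-0.35)] = 0.0350
  C_31 = (-0.10)(0.00) − (-0.35)(0.80) = 0.2800
  C_32 = −[(0.80)(0.00) − (-0.35)(-0.05)] = 0.0175
  C_33 = (0.80)(0.80) − (-0.10)(-0.05) = 0.6350
det(I−A) = Σ_j (I−A)_1j·C_1j = (0.80)(0.7200) + (-0.10)(0.0450) + (-0.35)(0.2800) = 0.4735
adj(I−A) = Cᵀ =
  [ 0.7200   0.0900   0.2800]
  [ 0.0450   0.5975   0.0175]
  [ 0.2800   0.0350   0.6350]
(I − A)⁻¹ = adj(I−A) / det(I−A) ≈
  [   1.5206     0.1901     0.5913]
  [   0.0950     1.2619     0.0370]
  [   0.5913     0.0739     1.3411]
x = (I − A)⁻¹ d = adj(I−A)·d / det(I−A), with det(I−A) = 0.4735:
  x_1 = (0.7200·470 + 0.0900·430 + 0.2800·150) / 0.4735 = 419.10 / 0.4735 ≈ 885.11
  x_2 = (0.0450·470 + 0.5975·430 + 0.0175·150) / 0.4735 = 280.70 / 0.4735 ≈ 592.82
  x_3 = (0.2800·470 + 0.0350·430 + 0.6350·150) / 0.4735 = 241.90 / 0.4735 ≈ 510.88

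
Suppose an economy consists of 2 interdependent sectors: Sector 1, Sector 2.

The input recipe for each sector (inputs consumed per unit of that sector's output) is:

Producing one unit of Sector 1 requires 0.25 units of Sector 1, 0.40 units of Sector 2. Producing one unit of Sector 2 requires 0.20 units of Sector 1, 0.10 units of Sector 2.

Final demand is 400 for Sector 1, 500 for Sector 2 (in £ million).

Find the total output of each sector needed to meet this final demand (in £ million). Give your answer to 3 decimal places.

I − A =
  [   0.75    -0.20]
  [  -0.40     0.90]
det(I−A) = (0.75)(0.90) − (-0.20)(-0.40) = 0.5950
adj(I−A) = [[0.90, 0.20], [0.40, 0.75]]
(I − A)⁻¹ = adj(I−A) / det(I−A) ≈
  [   1.5126     0.3361]
  [   0.6723     1.2605]
x = (I − A)⁻¹ d = adj(I−A)·d / det(I−A), with det(I−A) = 0.5950:
  x_1 = (0.90·400 + 0.20·500) / 0.5950 = 460.00 / 0.5950 ≈ 773.109
  x_2 = (0.40·400 + 0.75·500) / 0.5950 = 535.00 / 0.5950 ≈ 899.160

x_1 = 773.109, x_2 = 899.160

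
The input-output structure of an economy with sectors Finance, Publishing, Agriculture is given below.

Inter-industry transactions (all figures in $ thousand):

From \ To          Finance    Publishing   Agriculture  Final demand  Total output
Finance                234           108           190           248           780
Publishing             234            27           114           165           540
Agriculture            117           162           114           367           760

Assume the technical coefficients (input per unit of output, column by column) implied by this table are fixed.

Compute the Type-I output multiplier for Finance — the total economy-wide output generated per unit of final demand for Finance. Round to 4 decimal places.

Technical coefficients a_ij = z_ij / X_j:
  a_FF = 234/780 = 0.30, a_PF = 234/780 = 0.30, a_AF = 117/780 = 0.15
  a_FP = 108/540 = 0.20, a_PP = 27/540 = 0.05, a_AP = 162/540 = 0.30
  a_FA = 190/760 = 0.25, a_PA = 114/760 = 0.15, a_AA = 114/760 = 0.15
I − A =
  [   0.70    -0.20    -0.25]
  [  -0.30     0.95    -0.15]
  [  -0.15    -0.30     0.85]
Cofactors of I−A, C_ij = (−1)^(i+j)·(minor ij) (rows/columns in the sector order above):
  C_11 = (0.95)(0.85) − (-0.15)(-0.30) = 0.7625
  C_12 = −[(-0.30)(0.85) − (-0.15)(-0.15)] = 0.2775
  C_13 = (-0.30)(-0.30) − (0.95)(-0.15) = 0.2325
  C_21 = −[(-0.20)(0.85) − (-0.25)(-0.30)] = 0.2450
  C_22 = (0.70)(0.85) − (-0.25)(-0.15) = 0.5575
  C_23 = −[(0.70)(-0.30) − (-0.20)(-0.15)] = 0.2400
  C_31 = (-0.20)(-0.15) − (-0.25)(0.95) = 0.2675
  C_32 = −[(0.70)(-0.15) − (-0.25)(-0.30)] = 0.1800
  C_33 = (0.70)(0.95) − (-0.20)(-0.30) = 0.6050
det(I−A) = Σ_j (I−A)_1j·C_1j = (0.70)(0.7625) + (-0.20)(0.2775) + (-0.25)(0.2325) = 0.420125
adj(I−A) = Cᵀ =
  [ 0.7625   0.2450   0.2675]
  [ 0.2775   0.5575   0.1800]
  [ 0.2325   0.2400   0.6050]
(I − A)⁻¹ = adj(I−A) / det(I−A) ≈
  [   1.81494     0.58316     0.63672]
  [   0.66052     1.32699     0.42844]
  [   0.55341     0.57126     1.44005]
The output multiplier for sector j is the column-j sum of the Leontief inverse (I − A)⁻¹ = adj(I−A) / det(I−A).
Column F of adj(I−A): (0.7625, 0.2775, 0.2325); det(I−A) = 0.420125.
m_F = (0.7625 + 0.2775 + 0.2325) / 0.420125 = 1.2725 / 0.420125 ≈ 3.0289.

m_F = 3.0289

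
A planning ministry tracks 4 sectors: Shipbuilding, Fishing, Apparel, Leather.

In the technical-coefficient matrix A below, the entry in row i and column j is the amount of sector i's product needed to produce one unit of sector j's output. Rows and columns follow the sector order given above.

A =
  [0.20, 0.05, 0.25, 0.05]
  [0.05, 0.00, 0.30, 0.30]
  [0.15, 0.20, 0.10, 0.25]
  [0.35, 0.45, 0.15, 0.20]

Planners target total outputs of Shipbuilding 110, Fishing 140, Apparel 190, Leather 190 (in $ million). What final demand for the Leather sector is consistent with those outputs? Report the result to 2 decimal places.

I − A =
  [   0.80    -0.05    -0.25    -0.05]
  [  -0.05     1.00    -0.30    -0.30]
  [  -0.15    -0.20     0.90    -0.25]
  [  -0.35    -0.45    -0.15     0.80]
d = (I − A) x:
  d_S = (+0.80)·110 + (-0.05)·140 + (-0.25)·190 + (-0.05)·190 = 24.00
  d_F = (-0.05)·110 + (+1.00)·140 + (-0.30)·190 + (-0.30)·190 = 20.50
  d_A = (-0.15)·110 + (-0.20)·140 + (+0.90)·190 + (-0.25)·190 = 79.00
  d_L = (-0.35)·110 + (-0.45)·140 + (-0.15)·190 + (+0.80)·190 = 22.00

d_L = 22.00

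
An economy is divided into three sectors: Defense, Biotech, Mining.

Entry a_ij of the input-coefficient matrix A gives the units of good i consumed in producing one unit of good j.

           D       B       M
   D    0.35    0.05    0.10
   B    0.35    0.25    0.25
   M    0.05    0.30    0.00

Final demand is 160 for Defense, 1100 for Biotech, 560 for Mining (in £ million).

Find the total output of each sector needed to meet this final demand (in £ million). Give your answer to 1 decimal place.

x_D = 602.9, x_B = 2160.8, x_M = 1238.4

I − A =
  [   0.65    -0.05    -0.10]
  [  -0.35     0.75    -0.25]
  [  -0.05    -0.30     1.00]
Cofactors of I−A, C_ij = (−1)^(i+j)·(minor ij) (rows/columns in the sector order above):
  C_11 = (0.75)(1.00) − (-0.25)(-0.30) = 0.6750
  C_12 = −[(-0.35)(1.00) − (-0.25)(-0.05)] = 0.3625
  C_13 = (-0.35)(-0.30) − (0.75)(-0.05) = 0.1425
  C_21 = −[(-0.05)(1.00) − (-0.10)(-0.30)] = 0.0800
  C_22 = (0.65)(1.00) − (-0.10)(-0.05) = 0.6450
  C_23 = −[(0.65)(-0.30) − (-0.05)(-0.05)] = 0.1975
  C_31 = (-0.05)(-0.25) − (-0.10)(0.75) = 0.0875
  C_32 = −[(0.65)(-0.25) − (-0.10)(-0.35)] = 0.1975
  C_33 = (0.65)(0.75) − (-0.05)(-0.35) = 0.4700
det(I−A) = Σ_j (I−A)_1j·C_1j = (0.65)(0.6750) + (-0.05)(0.3625) + (-0.10)(0.1425) = 0.406375
adj(I−A) = Cᵀ =
  [ 0.6750   0.0800   0.0875]
  [ 0.3625   0.6450   0.1975]
  [ 0.1425   0.1975   0.4700]
(I − A)⁻¹ = adj(I−A) / det(I−A) ≈
  [   1.6610     0.1969     0.2153]
  [   0.8920     1.5872     0.4860]
  [   0.3507     0.4860     1.1566]
x = (I − A)⁻¹ d = adj(I−A)·d / det(I−A), with det(I−A) = 0.406375:
  x_D = (0.6750·160 + 0.0800·1100 + 0.0875·560) / 0.406375 = 245.00 / 0.406375 ≈ 602.9
  x_B = (0.3625·160 + 0.6450·1100 + 0.1975·560) / 0.406375 = 878.10 / 0.406375 ≈ 2160.8
  x_M = (0.1425·160 + 0.1975·1100 + 0.4700·560) / 0.406375 = 503.25 / 0.406375 ≈ 1238.4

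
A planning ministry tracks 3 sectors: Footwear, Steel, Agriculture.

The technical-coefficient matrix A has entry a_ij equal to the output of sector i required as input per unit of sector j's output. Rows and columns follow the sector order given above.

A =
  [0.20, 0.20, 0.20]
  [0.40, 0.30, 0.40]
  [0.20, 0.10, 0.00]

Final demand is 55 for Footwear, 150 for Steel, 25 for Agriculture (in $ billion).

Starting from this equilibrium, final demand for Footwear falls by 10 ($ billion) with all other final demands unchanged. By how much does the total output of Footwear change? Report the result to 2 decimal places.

Δx_F = -16.67

I − A =
  [   0.80    -0.20    -0.20]
  [  -0.40     0.70    -0.40]
  [  -0.20    -0.10     1.00]
Cofactors of I−A, C_ij = (−1)^(i+j)·(minor ij) (rows/columns in the sector order above):
  C_11 = (0.70)(1.00) − (-0.40)(-0.10) = 0.6600
  C_12 = −[(-0.40)(1.00) − (-0.40)(-0.20)] = 0.4800
  C_13 = (-0.40)(-0.10) − (0.70)(-0.20) = 0.1800
  C_21 = −[(-0.20)(1.00) − (-0.20)(-0.10)] = 0.2200
  C_22 = (0.80)(1.00) − (-0.20)(-0.20) = 0.7600
  C_23 = −[(0.80)(-0.10) − (-0.20)(-0.20)] = 0.1200
  C_31 = (-0.20)(-0.40) − (-0.20)(0.70) = 0.2200
  C_32 = −[(0.80)(-0.40) − (-0.20)(-0.40)] = 0.4000
  C_33 = (0.80)(0.70) − (-0.20)(-0.40) = 0.4800
det(I−A) = Σ_j (I−A)_1j·C_1j = (0.80)(0.6600) + (-0.20)(0.4800) + (-0.20)(0.1800) = 0.3960
adj(I−A) = Cᵀ =
  [ 0.6600   0.2200   0.2200]
  [ 0.4800   0.7600   0.4000]
  [ 0.1800   0.1200   0.4800]
(I − A)⁻¹ = adj(I−A) / det(I−A) ≈
  [   1.6667     0.5556     0.5556]
  [   1.2121     1.9192     1.0101]
  [   0.4545     0.3030     1.2121]
Δx = (I − A)⁻¹ Δd with Δd having -10 in the Footwear component and 0 elsewhere.
So Δx_F = L_FF · (-10), where L_FF = adj(I−A)_FF / det(I−A) = 0.6600 / 0.3960.
Δx_F = 0.6600 × (-10) / 0.3960 = -6.60 / 0.3960 ≈ -16.67.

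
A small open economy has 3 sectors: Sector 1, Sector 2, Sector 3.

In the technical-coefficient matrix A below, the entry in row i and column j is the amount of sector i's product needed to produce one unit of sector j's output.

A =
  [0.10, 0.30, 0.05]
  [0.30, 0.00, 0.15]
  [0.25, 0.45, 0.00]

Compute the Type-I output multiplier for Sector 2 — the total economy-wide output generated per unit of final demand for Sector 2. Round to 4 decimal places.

m_2 = 2.3513

I − A =
  [   0.90    -0.30    -0.05]
  [  -0.30     1.00    -0.15]
  [  -0.25    -0.45     1.00]
Cofactors of I−A, C_ij = (−1)^(i+j)·(minor ij) (rows/columns in the sector order above):
  C_11 = (1.00)(1.00) − (-0.15)(-0.45) = 0.9325
  C_12 = −[(-0.30)(1.00) − (-0.15)(-0.25)] = 0.3375
  C_13 = (-0.30)(-0.45) − (1.00)(-0.25) = 0.3850
  C_21 = −[(-0.30)(1.00) − (-0.05)(-0.45)] = 0.3225
  C_22 = (0.90)(1.00) − (-0.05)(-0.25) = 0.8875
  C_23 = −[(0.90)(-0.45) − (-0.30)(-0.25)] = 0.4800
  C_31 = (-0.30)(-0.15) − (-0.05)(1.00) = 0.0950
  C_32 = −[(0.90)(-0.15) − (-0.05)(-0.30)] = 0.1500
  C_33 = (0.90)(1.00) − (-0.30)(-0.30) = 0.8100
det(I−A) = Σ_j (I−A)_1j·C_1j = (0.90)(0.9325) + (-0.30)(0.3375) + (-0.05)(0.3850) = 0.71875
adj(I−A) = Cᵀ =
  [ 0.9325   0.3225   0.0950]
  [ 0.3375   0.8875   0.1500]
  [ 0.3850   0.4800   0.8100]
(I − A)⁻¹ = adj(I−A) / det(I−A) ≈
  [   1.29739     0.44870     0.13217]
  [   0.46957     1.23478     0.20870]
  [   0.53565     0.66783     1.12696]
The output multiplier for sector j is the column-j sum of the Leontief inverse (I − A)⁻¹ = adj(I−A) / det(I−A).
Column 2 of adj(I−A): (0.3225, 0.8875, 0.4800); det(I−A) = 0.71875.
m_2 = (0.3225 + 0.8875 + 0.4800) / 0.71875 = 1.69 / 0.71875 ≈ 2.3513.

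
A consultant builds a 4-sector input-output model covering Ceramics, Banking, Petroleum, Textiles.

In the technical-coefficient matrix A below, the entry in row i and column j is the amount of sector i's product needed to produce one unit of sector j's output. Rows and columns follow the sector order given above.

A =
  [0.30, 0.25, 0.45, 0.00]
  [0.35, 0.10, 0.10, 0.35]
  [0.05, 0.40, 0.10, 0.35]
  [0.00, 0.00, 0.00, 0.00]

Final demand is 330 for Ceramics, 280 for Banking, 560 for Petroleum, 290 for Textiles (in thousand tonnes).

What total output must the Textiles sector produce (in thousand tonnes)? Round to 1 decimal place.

x_4 = 290.0

I − A =
  [   0.70    -0.25    -0.45     0.00]
  [  -0.35     0.90    -0.10    -0.35]
  [  -0.05    -0.40     0.90    -0.35]
  [   0.00     0.00     0.00     1.00]
Compute the cofactors C_ij = (−1)^(i+j)·(3×3 minor ij) of I−A; the adjugate is their transpose:
adj(I−A) = Cᵀ =
  [ 0.77000   0.40500   0.43000   0.29225]
  [ 0.32000   0.60750   0.22750   0.29225]
  [ 0.18500   0.29250   0.54250   0.29225]
  [ 0.00000   0.00000   0.00000   0.37575]
det(I−A) = Σ_j (I−A)_1j·C_1j = (0.70)(0.77000) + (-0.25)(0.32000) + (-0.45)(0.18500) + (0.00)(0.00000) = 0.37575
(I − A)⁻¹ = adj(I−A) / det(I−A) ≈
  [   2.0492     1.0778     1.1444     0.7778]
  [   0.8516     1.6168     0.6055     0.7778]
  [   0.4923     0.7784     1.4438     0.7778]
  [   0.0000     0.0000     0.0000     1.0000]
x = (I − A)⁻¹ d = adj(I−A)·d / det(I−A), with det(I−A) = 0.37575:
  x_1 = (0.77000·330 + 0.40500·280 + 0.43000·560 + 0.29225·290) / 0.37575 = 693.0525 / 0.37575 ≈ 1844.5
  x_2 = (0.32000·330 + 0.60750·280 + 0.22750·560 + 0.29225·290) / 0.37575 = 487.8525 / 0.37575 ≈ 1298.3
  x_3 = (0.18500·330 + 0.29250·280 + 0.54250·560 + 0.29225·290) / 0.37575 = 531.5025 / 0.37575 ≈ 1414.5
  x_4 = (0.00000·330 + 0.00000·280 + 0.00000·560 + 0.37575·290) / 0.37575 = 108.9675 / 0.37575 = 290.0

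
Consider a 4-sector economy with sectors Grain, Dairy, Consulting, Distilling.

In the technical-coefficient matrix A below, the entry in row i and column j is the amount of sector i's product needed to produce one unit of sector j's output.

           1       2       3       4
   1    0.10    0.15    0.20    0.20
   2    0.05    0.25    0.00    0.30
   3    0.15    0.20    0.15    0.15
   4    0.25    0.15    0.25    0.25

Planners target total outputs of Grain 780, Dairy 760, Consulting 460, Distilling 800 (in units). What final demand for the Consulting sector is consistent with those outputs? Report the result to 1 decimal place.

I − A =
  [   0.90    -0.15    -0.20    -0.20]
  [  -0.05     0.75     0.00    -0.30]
  [  -0.15    -0.20     0.85    -0.15]
  [  -0.25    -0.15    -0.25     0.75]
d = (I − A) x:
  d_1 = (+0.90)·780 + (-0.15)·760 + (-0.20)·460 + (-0.20)·800 = 336.0
  d_2 = (-0.05)·780 + (+0.75)·760 + (+0.00)·460 + (-0.30)·800 = 291.0
  d_3 = (-0.15)·780 + (-0.20)·760 + (+0.85)·460 + (-0.15)·800 = 2.0
  d_4 = (-0.25)·780 + (-0.15)·760 + (-0.25)·460 + (+0.75)·800 = 176.0

d_3 = 2.0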